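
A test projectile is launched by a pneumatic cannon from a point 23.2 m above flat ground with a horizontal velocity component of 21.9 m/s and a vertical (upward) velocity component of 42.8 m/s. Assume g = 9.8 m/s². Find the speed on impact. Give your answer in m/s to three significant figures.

52.6 m/s

With up positive and y = 0 at the ground: y(t) = 23.2 + (42.80) t − 4.900 t². Setting y = 0 and taking the positive root: t = [42.80 + √(42.80² + 2·9.80·23.2)] / 9.80 = (42.80 + 47.82) / 9.80 = 9.247 s.
Vertical velocity at impact: v_y = v_y0 − g t = 42.80 − 9.80 × 9.247 = −47.82 m/s.
Speed: |v| = √(vₓ² + v_y²) = √(21.90² + 47.82²) = 52.59 m/s.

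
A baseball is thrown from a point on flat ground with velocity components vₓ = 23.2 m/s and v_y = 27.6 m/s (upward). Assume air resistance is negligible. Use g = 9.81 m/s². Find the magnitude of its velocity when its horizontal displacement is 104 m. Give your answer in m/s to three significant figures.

28.4 m/s

At x = 104 m, t = x/vₓ = 104/23.20 = 4.483 s.
Vertical velocity there: v_y = v_y0 − g t = 27.60 − 9.81 × 4.483 = −16.38 m/s.
Speed: √(vₓ² + v_y²) = √(23.20² + 16.38²) = 28.40 m/s.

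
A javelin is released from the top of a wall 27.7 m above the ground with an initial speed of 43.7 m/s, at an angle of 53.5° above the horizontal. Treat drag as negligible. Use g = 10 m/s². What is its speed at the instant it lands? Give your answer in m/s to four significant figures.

49.64 m/s

Components: vₓ = 43.70 cos 53.5° = 25.99 m/s, v_y0 = 43.70 sin 53.5° = 35.13 m/s.
The projectile lands when y = 27.7 + (35.13) t − ½·10.0·t² = 0. Positive root: t = (35.13 + √(35.13² + 2·10.0·27.7)) / 10.0 = (35.13 + 42.28) / 10.0 = 7.741 s.
Vertical velocity at impact: v_y = v_y0 − g t = 35.13 − 10.0 × 7.741 = −42.28 m/s.
Speed: |v| = √(vₓ² + v_y²) = √(25.99² + 42.28²) = 49.64 m/s.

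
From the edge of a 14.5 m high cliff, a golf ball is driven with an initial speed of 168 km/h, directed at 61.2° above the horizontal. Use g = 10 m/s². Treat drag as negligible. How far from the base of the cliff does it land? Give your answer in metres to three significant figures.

192 m

Convert: 168 km/h = 168/3.6 = 46.67 m/s.
Horizontal component vₓ = 46.67 cos 61.2° = 22.48 m/s; vertical v_y0 = 46.67 sin 61.2° = 40.89 m/s.
The projectile lands when y = 14.5 + (40.89) t − ½·10.0·t² = 0. Positive root: t = (40.89 + √(40.89² + 2·10.0·14.5)) / 10.0 = (40.89 + 44.30) / 10.0 = 8.519 s.
Horizontal distance: R = vₓ t = 22.48 × 8.519 = 191.5 m.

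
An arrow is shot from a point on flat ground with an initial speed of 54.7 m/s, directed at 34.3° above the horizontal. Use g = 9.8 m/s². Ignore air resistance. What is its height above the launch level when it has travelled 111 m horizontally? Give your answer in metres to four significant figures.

46.15 m

Horizontal component vₓ = 54.70 cos 34.3° = 45.19 m/s; vertical v_y0 = 54.70 sin 34.3° = 30.82 m/s.
At x = 111 m, t = x/vₓ = 111/45.19 = 2.456 s.
Height: y = v_y0 t − ½ g t² = 30.82 × 2.456 − 4.900 × 2.456² = 75.72 − 29.57 = 46.15 m.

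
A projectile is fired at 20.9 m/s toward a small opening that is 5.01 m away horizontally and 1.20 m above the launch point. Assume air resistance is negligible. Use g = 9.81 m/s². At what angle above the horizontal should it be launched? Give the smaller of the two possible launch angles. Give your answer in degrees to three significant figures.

16.7°

Trajectory: y = x tanθ − g x² (1 + tan²θ)/(2v₀²). With x = 5.01, y = 1.20, v₀ = 20.9, g = 9.81:
0.2819 tan²θ − 5.01 tanθ + (1.482) = 0.
tanθ = [5.01 ± √(5.01² − 4 × 0.2819 × (1.482))] / (2 × 0.2819) = (5.01 ± 4.840) / 0.5637, giving tanθ = 0.3009 or 17.47.
θ = 16.75° or 86.72°; the smaller is 16.75°.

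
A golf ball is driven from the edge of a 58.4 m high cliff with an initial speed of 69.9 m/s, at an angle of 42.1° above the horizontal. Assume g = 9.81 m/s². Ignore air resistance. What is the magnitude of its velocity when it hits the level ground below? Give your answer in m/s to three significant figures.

Horizontal component vₓ = 69.90 cos 42.1° = 51.86 m/s; vertical v_y0 = 69.90 sin 42.1° = 46.86 m/s.
The projectile lands when y = 58.4 + (46.86) t − ½·9.81·t² = 0. Positive root: t = (46.86 + √(46.86² + 2·9.81·58.4)) / 9.81 = (46.86 + 57.81) / 9.81 = 10.67 s.
Vertical velocity at impact: v_y = v_y0 − g t = 46.86 − 9.81 × 10.67 = −57.81 m/s.
Speed: |v| = √(vₓ² + v_y²) = √(51.86² + 57.81²) = 77.66 m/s.

77.7 m/s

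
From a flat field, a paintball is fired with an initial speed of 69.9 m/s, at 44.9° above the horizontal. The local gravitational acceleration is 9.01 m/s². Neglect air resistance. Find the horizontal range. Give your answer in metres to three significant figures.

Resolve: vₓ = 69.90 cos 44.9° = 49.51 m/s and v_y0 = 69.90 sin 44.9° = 49.34 m/s.
Time aloft: T = 2 v_y0 / g = 2 × 49.34 / 9.01 = 10.95 s.
Range: R = vₓ T = 49.51 × 10.95 = 542.3 m.

542 m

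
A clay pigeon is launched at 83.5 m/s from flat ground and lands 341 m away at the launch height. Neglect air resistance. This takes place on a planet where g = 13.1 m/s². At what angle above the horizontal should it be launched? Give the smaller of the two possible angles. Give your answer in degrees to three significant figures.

From R = (v₀²/g) sin 2θ: sin 2θ = 13.1 × 341 / 6972.2 = 0.6407.
2θ = 39.84° or 180° − 39.84° = 140.2°, so θ = 19.92° or 70.08°.
The smaller angle is 19.92°.

19.9°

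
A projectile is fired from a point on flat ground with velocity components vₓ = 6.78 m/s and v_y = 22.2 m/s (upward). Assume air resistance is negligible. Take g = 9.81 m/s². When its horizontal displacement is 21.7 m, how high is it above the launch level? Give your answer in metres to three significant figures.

Time to reach x = 21.7 m: t = x/vₓ = 21.7/6.780 = 3.201 s.
Height: y = v_y0 t − ½ g t² = 22.20 × 3.201 − 4.905 × 3.201² = 71.05 − 50.25 = 20.81 m.

20.8 m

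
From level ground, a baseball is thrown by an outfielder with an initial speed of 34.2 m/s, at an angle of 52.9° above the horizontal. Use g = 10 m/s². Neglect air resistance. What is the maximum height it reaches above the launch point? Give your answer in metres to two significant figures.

37 m

Horizontal component vₓ = 34.20 cos 52.9° = 20.63 m/s; vertical v_y0 = 34.20 sin 52.9° = 27.28 m/s.
Peak height H = v_y0² / (2g) = 744.05 / 20.00 = 37.20 m.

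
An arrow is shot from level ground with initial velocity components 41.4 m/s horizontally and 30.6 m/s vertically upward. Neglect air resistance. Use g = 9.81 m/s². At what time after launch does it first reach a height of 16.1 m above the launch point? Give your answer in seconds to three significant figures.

Set y = v_y0 t − ½ g t² = 16.1: 4.905 t² − 30.60 t + 16.1 = 0.
t = [30.60 ± √(30.60² − 2·9.81·16.1)] / 9.81 = (30.60 ± 24.91) / 9.81, so t = 0.5801 s or t = 5.658 s.
The first (ascending) time is 0.5801 s.

0.580 s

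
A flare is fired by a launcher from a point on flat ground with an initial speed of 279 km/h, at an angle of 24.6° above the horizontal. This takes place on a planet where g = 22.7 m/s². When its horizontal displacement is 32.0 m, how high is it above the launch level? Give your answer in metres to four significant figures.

Convert: 279 km/h = 279/3.6 = 77.50 m/s.
Components: vₓ = 77.50 cos 24.6° = 70.47 m/s, v_y0 = 77.50 sin 24.6° = 32.26 m/s.
At x = 32.0 m, t = x/vₓ = 32.0/70.47 = 0.4541 s.
Height: y = v_y0 t − ½ g t² = 32.26 × 0.4541 − 11.35 × 0.4541² = 14.65 − 2.341 = 12.31 m.

12.31 m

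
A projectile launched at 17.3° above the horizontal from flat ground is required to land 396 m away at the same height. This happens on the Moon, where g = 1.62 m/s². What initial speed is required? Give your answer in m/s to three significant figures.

From R = (v₀² / g) sin 2θ: v₀ = √(gR / sin 2θ).
v₀ = √(1.62 × 396 / sin 34.60°) = √(641.5 / 0.5678) = √1129.7 = 33.61 m/s.

33.6 m/s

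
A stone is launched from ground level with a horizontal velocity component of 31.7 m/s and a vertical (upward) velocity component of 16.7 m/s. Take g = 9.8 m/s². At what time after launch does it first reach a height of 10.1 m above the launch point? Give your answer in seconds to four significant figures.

Set y = v_y0 t − ½ g t² = 10.1: 4.900 t² − 16.70 t + 10.1 = 0.
Quadratic formula: t = (16.70 ± √80.930) / 9.80 = (16.70 ± 8.996) / 9.80 → t = 0.7861 s or 2.622 s.
The first (ascending) time is 0.7861 s.

0.7861 s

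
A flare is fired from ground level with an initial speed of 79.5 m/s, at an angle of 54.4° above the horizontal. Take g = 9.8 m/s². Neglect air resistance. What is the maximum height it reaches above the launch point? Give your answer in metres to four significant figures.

Horizontal component vₓ = 79.50 cos 54.4° = 46.28 m/s; vertical v_y0 = 79.50 sin 54.4° = 64.64 m/s.
Maximum height: H = v_y0² / (2g) = 64.64² / (2 × 9.80) = 213.2 m.

213.2 m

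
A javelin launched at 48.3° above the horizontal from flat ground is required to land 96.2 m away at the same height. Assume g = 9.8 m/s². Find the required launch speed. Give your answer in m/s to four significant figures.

30.81 m/s

From R = (v₀² / g) sin 2θ: v₀ = √(gR / sin 2θ).
v₀ = √(9.80 × 96.2 / sin 96.60°) = √(942.8 / 0.9934) = √949.05 = 30.81 m/s.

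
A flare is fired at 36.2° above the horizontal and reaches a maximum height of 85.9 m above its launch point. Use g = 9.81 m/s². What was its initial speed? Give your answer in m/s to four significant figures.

69.51 m/s

At the peak v_y = 0, so v_y0 = √(2gH) = √(2 × 9.81 × 85.9) = 41.05 m/s.
v_y0 = v₀ sin θ ⇒ v₀ = 41.05 / sin 36.2° = 69.51 m/s.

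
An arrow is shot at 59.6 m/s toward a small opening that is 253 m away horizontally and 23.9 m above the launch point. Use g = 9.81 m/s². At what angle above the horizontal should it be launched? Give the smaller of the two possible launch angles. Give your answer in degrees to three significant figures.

28.8°

Trajectory: y = x tanθ − g x² (1 + tan²θ)/(2v₀²). With x = 253, y = 23.9, v₀ = 59.6, g = 9.81:
88.39 tan²θ − 253 tanθ + (112.3) = 0.
tanθ = [253 ± √(253² − 4 × 88.39 × (112.3))] / (2 × 88.39) = (253 ± 155.9) / 176.8, giving tanθ = 0.5492 or 2.313.
θ = 28.78° or 66.62°; the smaller is 28.78°.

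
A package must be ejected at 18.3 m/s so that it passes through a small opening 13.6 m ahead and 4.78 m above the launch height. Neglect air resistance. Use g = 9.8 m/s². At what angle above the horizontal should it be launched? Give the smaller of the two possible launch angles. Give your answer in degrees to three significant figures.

32.2°

Trajectory: y = x tanθ − g x² (1 + tan²θ)/(2v₀²). With x = 13.6, y = 4.78, v₀ = 18.3, g = 9.80:
2.706 tan²θ − 13.6 tanθ + (7.486) = 0.
tanθ = [13.6 ± √(13.6² − 4 × 2.706 × (7.486))] / (2 × 2.706) = (13.6 ± 10.19) / 5.413, giving tanθ = 0.6293 or 4.396.
θ = 32.18° or 77.18°; the smaller is 32.18°.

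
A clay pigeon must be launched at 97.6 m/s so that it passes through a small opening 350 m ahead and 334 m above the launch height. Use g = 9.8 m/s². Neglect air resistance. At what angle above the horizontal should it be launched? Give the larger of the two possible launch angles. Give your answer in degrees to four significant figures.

75.85°

Trajectory: y = x tanθ − g x² (1 + tan²θ)/(2v₀²). With x = 350, y = 334, v₀ = 97.6, g = 9.80:
63.01 tan²θ − 350 tanθ + (397.0) = 0.
tanθ = [350 ± √(350² − 4 × 63.01 × (397.0))] / (2 × 63.01) = (350 ± 149.8) / 126.0, giving tanθ = 1.589 or 3.966.
θ = 57.81° or 75.85°; the larger is 75.85°.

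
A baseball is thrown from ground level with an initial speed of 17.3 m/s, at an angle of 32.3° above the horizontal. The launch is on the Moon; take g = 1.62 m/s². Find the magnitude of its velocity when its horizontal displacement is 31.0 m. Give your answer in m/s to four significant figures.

15.73 m/s

Horizontal component vₓ = 17.30 cos 32.3° = 14.62 m/s; vertical v_y0 = 17.30 sin 32.3° = 9.244 m/s.
At x = 31.0 m, t = x/vₓ = 31.0/14.62 = 2.120 s.
Vertical velocity there: v_y = v_y0 − g t = 9.244 − 1.62 × 2.120 = 5.810 m/s.
Speed: √(vₓ² + v_y²) = √(14.62² + 5.810²) = 15.73 m/s.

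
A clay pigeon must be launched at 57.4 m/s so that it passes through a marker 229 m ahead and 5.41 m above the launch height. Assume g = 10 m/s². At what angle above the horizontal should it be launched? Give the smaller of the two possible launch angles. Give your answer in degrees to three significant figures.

Trajectory: y = x tanθ − g x² (1 + tan²θ)/(2v₀²). With x = 229, y = 5.41, v₀ = 57.4, g = 10.0:
79.58 tan²θ − 229 tanθ + (84.99) = 0.
tanθ = [229 ± √(229² − 4 × 79.58 × (84.99))] / (2 × 79.58) = (229 ± 159.3) / 159.2, giving tanθ = 0.4377 or 2.440.
θ = 23.64° or 67.71°; the smaller is 23.64°.

23.6°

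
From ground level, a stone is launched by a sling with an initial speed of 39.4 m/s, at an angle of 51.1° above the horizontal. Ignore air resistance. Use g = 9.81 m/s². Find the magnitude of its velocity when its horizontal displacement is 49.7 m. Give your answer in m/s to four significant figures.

Components: vₓ = 39.40 cos 51.1° = 24.74 m/s, v_y0 = 39.40 sin 51.1° = 30.66 m/s.
Time to reach x = 49.7 m: t = x/vₓ = 49.7/24.74 = 2.009 s.
Vertical velocity there: v_y = v_y0 − g t = 30.66 − 9.81 × 2.009 = 10.96 m/s.
Speed: √(vₓ² + v_y²) = √(24.74² + 10.96²) = 27.06 m/s.

27.06 m/s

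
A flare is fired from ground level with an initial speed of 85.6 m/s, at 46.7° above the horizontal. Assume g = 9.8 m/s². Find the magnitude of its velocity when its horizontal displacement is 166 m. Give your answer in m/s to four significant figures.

Components: vₓ = 85.60 cos 46.7° = 58.71 m/s, v_y0 = 85.60 sin 46.7° = 62.30 m/s.
At x = 166 m, t = x/vₓ = 166/58.71 = 2.828 s.
Vertical velocity there: v_y = v_y0 − g t = 62.30 − 9.80 × 2.828 = 34.59 m/s.
Speed: √(vₓ² + v_y²) = √(58.71² + 34.59²) = 68.14 m/s.

68.14 m/s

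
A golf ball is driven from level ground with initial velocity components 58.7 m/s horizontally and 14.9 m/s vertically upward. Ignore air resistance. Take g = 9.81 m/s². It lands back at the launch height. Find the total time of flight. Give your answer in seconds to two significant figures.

3.0 s

It returns to y = 0 when t = 2 v_y0 / g = 2(14.90)/9.81 = 3.038 s.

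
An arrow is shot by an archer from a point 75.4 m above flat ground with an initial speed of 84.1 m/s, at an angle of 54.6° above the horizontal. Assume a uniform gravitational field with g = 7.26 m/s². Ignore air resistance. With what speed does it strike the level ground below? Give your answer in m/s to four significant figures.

90.37 m/s

Horizontal component vₓ = 84.10 cos 54.6° = 48.72 m/s; vertical v_y0 = 84.10 sin 54.6° = 68.55 m/s.
Vertical motion (up positive, ground at y = 0): 3.630 t² − (68.55) t − 75.4 = 0, so t = (68.55 + √(68.55² + 2·7.26·75.4)) / 7.26 = (68.55 + 76.12) / 7.26 = 19.93 s.
Vertical velocity at impact: v_y = v_y0 − g t = 68.55 − 7.26 × 19.93 = −76.12 m/s.
Speed: |v| = √(vₓ² + v_y²) = √(48.72² + 76.12²) = 90.37 m/s.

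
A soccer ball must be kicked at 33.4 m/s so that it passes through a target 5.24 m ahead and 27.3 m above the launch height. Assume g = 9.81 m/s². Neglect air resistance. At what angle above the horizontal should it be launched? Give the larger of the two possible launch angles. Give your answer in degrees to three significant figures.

88.5°

Trajectory: y = x tanθ − g x² (1 + tan²θ)/(2v₀²). With x = 5.24, y = 27.3, v₀ = 33.4, g = 9.81:
0.1207 tan²θ − 5.24 tanθ + (27.42) = 0.
tanθ = [5.24 ± √(5.24² − 4 × 0.1207 × (27.42))] / (2 × 0.1207) = (5.24 ± 3.770) / 0.2415, giving tanθ = 6.086 or 37.32.
θ = 80.67° or 88.46°; the larger is 88.46°.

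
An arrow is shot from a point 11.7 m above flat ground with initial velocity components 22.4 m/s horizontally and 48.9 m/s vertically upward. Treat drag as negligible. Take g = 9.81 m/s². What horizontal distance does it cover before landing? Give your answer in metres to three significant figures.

Vertical motion (up positive, ground at y = 0): 4.905 t² − (48.90) t − 11.7 = 0, so t = (48.90 + √(48.90² + 2·9.81·11.7)) / 9.81 = (48.90 + 51.19) / 9.81 = 10.20 s.
Horizontal distance: R = vₓ t = 22.40 × 10.20 = 228.6 m.

229 m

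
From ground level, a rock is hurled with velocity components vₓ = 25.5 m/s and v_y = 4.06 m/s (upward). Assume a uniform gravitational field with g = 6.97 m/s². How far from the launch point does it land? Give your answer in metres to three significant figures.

29.7 m

Flight time T = 2 v_y0 / g = 1.165 s.
Range: R = vₓ T = 25.50 × 1.165 = 29.71 m.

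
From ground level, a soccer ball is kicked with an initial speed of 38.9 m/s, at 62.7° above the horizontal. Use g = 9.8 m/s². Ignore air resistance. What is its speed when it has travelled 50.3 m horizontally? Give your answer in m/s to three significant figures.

vₓ = 38.90 cos 62.7° = 17.84 m/s; v_y0 = 38.90 sin 62.7° = 34.57 m/s.
x = vₓ t ⇒ t = 50.3/17.84 = 2.819 s.
Vertical velocity there: v_y = v_y0 − g t = 34.57 − 9.80 × 2.819 = 6.938 m/s.
Speed: √(vₓ² + v_y²) = √(17.84² + 6.938²) = 19.14 m/s.

19.1 m/s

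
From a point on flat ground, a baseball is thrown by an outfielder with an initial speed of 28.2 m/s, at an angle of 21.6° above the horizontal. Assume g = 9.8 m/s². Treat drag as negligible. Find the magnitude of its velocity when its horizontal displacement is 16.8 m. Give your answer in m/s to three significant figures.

26.5 m/s

vₓ = 28.20 cos 21.6° = 26.22 m/s; v_y0 = 28.20 sin 21.6° = 10.38 m/s.
Time to reach x = 16.8 m: t = x/vₓ = 16.8/26.22 = 0.6407 s.
Vertical velocity there: v_y = v_y0 − g t = 10.38 − 9.80 × 0.6407 = 4.102 m/s.
Speed: √(vₓ² + v_y²) = √(26.22² + 4.102²) = 26.54 m/s.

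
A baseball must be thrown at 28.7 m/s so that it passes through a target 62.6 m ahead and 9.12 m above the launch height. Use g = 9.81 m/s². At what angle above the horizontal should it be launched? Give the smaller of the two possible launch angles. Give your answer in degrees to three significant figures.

35.1°

Trajectory: y = x tanθ − g x² (1 + tan²θ)/(2v₀²). With x = 62.6, y = 9.12, v₀ = 28.7, g = 9.81:
23.34 tan²θ − 62.6 tanθ + (32.46) = 0.
tanθ = [62.6 ± √(62.6² − 4 × 23.34 × (32.46))] / (2 × 23.34) = (62.6 ± 29.82) / 46.67, giving tanθ = 0.7024 or 1.980.
θ = 35.08° or 63.21°; the smaller is 35.08°.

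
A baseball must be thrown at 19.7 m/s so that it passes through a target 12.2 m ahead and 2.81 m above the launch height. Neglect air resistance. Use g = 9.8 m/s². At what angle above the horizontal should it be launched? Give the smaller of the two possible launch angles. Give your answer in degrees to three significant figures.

Trajectory: y = x tanθ − g x² (1 + tan²θ)/(2v₀²). With x = 12.2, y = 2.81, v₀ = 19.7, g = 9.80:
1.879 tan²θ − 12.2 tanθ + (4.689) = 0.
tanθ = [12.2 ± √(12.2² − 4 × 1.879 × (4.689))] / (2 × 1.879) = (12.2 ± 10.66) / 3.758, giving tanθ = 0.4103 or 6.082.
θ = 22.31° or 80.66°; the smaller is 22.31°.

22.3°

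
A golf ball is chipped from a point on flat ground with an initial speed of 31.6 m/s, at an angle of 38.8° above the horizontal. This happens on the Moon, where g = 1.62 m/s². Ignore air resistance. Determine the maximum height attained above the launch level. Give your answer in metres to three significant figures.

121 m

Horizontal component vₓ = 31.60 cos 38.8° = 24.63 m/s; vertical v_y0 = 31.60 sin 38.8° = 19.80 m/s.
Peak height H = v_y0² / (2g) = 392.07 / 3.240 = 121.0 m.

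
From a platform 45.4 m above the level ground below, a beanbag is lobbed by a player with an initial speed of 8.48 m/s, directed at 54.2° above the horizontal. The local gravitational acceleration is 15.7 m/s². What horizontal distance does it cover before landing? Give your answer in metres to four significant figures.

Components: vₓ = 8.480 cos 54.2° = 4.960 m/s, v_y0 = 8.480 sin 54.2° = 6.878 m/s.
With up positive and y = 0 at the ground: y(t) = 45.4 + (6.878) t − 7.850 t². Setting y = 0 and taking the positive root: t = [6.878 + √(6.878² + 2·15.7·45.4)] / 15.7 = (6.878 + 38.38) / 15.7 = 2.883 s.
Horizontal distance: R = vₓ t = 4.960 × 2.883 = 14.30 m.

14.30 m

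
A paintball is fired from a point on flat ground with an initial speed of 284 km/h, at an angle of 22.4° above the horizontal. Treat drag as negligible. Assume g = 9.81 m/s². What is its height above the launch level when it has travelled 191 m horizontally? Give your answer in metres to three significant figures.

Convert: 284 km/h = 284/3.6 = 78.89 m/s.
Horizontal component vₓ = 78.89 cos 22.4° = 72.94 m/s; vertical v_y0 = 78.89 sin 22.4° = 30.06 m/s.
At x = 191 m, t = x/vₓ = 191/72.94 = 2.619 s.
Height: y = v_y0 t − ½ g t² = 30.06 × 2.619 − 4.905 × 2.619² = 78.72 − 33.64 = 45.09 m.

45.1 m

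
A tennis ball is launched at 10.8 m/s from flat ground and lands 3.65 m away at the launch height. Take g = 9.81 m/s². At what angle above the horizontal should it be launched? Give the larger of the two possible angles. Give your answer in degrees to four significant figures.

From R = (v₀²/g) sin 2θ: sin 2θ = 9.81 × 3.65 / 116.64 = 0.3070.
2θ = 17.88° or 180° − 17.88° = 162.1°, so θ = 8.939° or 81.06°.
The larger angle is 81.06°.

81.06°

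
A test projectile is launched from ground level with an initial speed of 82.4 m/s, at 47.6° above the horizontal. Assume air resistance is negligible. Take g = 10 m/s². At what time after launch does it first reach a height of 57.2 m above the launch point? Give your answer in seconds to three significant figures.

1.03 s

vₓ = 82.40 cos 47.6° = 55.56 m/s; v_y0 = 82.40 sin 47.6° = 60.85 m/s.
Set y = v_y0 t − ½ g t² = 57.2: 5.000 t² − 60.85 t + 57.2 = 0.
t = [60.85 ± √(60.85² − 2·10.0·57.2)] / 10.0 = (60.85 ± 50.58) / 10.0, so t = 1.027 s or t = 11.14 s.
The first (ascending) time is 1.027 s.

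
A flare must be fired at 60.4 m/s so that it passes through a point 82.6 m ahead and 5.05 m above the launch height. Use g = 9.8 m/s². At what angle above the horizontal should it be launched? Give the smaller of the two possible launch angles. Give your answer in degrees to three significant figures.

Trajectory: y = x tanθ − g x² (1 + tan²θ)/(2v₀²). With x = 82.6, y = 5.05, v₀ = 60.4, g = 9.80:
9.164 tan²θ − 82.6 tanθ + (14.21) = 0.
tanθ = [82.6 ± √(82.6² − 4 × 9.164 × (14.21))] / (2 × 9.164) = (82.6 ± 79.38) / 18.33, giving tanθ = 0.1755 or 8.838.
θ = 9.954° or 83.54°; the smaller is 9.954°.

9.95°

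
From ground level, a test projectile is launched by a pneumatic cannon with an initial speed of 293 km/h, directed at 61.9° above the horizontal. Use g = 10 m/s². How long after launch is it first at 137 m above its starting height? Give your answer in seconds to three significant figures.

Convert: 293 km/h = 293/3.6 = 81.39 m/s.
vₓ = 81.39 cos 61.9° = 38.34 m/s; v_y0 = 81.39 sin 61.9° = 71.80 m/s.
Set y = v_y0 t − ½ g t² = 137: 5.000 t² − 71.80 t + 137 = 0.
t = [71.80 ± √(71.80² − 2·10.0·137)] / 10.0 = (71.80 ± 49.14) / 10.0, so t = 2.266 s or t = 12.09 s.
The first (ascending) time is 2.266 s.

2.27 s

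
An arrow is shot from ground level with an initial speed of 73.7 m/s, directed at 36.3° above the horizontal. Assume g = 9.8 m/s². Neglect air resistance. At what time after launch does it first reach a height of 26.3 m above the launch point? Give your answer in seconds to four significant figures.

Components: vₓ = 73.70 cos 36.3° = 59.40 m/s, v_y0 = 73.70 sin 36.3° = 43.63 m/s.
Require v_y0 t − ½ g t² = 26.3, i.e. 4.900 t² − 43.63 t + 26.3 = 0.
Quadratic formula: t = (43.63 ± √1388.2) / 9.80 = (43.63 ± 37.26) / 9.80 → t = 0.6503 s or 8.254 s.
The first (ascending) time is 0.6503 s.

0.6503 s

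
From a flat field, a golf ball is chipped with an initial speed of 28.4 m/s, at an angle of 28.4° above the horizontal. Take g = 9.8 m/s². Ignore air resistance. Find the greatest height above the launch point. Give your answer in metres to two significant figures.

9.3 m

vₓ = 28.40 cos 28.4° = 24.98 m/s; v_y0 = 28.40 sin 28.4° = 13.51 m/s.
At the apex v_y = 0, so H = v_y0²/(2g) = 13.51²/19.60 = 9.309 m.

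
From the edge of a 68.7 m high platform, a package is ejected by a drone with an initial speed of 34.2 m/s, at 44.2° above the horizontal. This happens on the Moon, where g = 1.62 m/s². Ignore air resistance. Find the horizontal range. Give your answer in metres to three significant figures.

Horizontal component vₓ = 34.20 cos 44.2° = 24.52 m/s; vertical v_y0 = 34.20 sin 44.2° = 23.84 m/s.
The projectile lands when y = 68.7 + (23.84) t − ½·1.62·t² = 0. Positive root: t = (23.84 + √(23.84² + 2·1.62·68.7)) / 1.62 = (23.84 + 28.13) / 1.62 = 32.08 s.
Horizontal distance: R = vₓ t = 24.52 × 32.08 = 786.5 m.

787 m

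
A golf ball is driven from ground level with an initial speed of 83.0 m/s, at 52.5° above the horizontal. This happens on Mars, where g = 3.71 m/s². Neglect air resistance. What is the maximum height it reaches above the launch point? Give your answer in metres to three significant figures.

Components: vₓ = 83.00 cos 52.5° = 50.53 m/s, v_y0 = 83.00 sin 52.5° = 65.85 m/s.
At the apex v_y = 0, so H = v_y0²/(2g) = 65.85²/7.420 = 584.4 m.

584 m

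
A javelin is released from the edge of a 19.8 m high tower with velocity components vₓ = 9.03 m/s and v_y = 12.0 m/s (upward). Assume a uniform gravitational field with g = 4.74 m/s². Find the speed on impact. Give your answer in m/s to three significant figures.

20.3 m/s

With up positive and y = 0 at the ground: y(t) = 19.8 + (12.00) t − 2.370 t². Setting y = 0 and taking the positive root: t = [12.00 + √(12.00² + 2·4.74·19.8)] / 4.74 = (12.00 + 18.21) / 4.74 = 6.374 s.
Vertical velocity at impact: v_y = v_y0 − g t = 12.00 − 4.74 × 6.374 = −18.21 m/s.
Speed: |v| = √(vₓ² + v_y²) = √(9.030² + 18.21²) = 20.33 m/s.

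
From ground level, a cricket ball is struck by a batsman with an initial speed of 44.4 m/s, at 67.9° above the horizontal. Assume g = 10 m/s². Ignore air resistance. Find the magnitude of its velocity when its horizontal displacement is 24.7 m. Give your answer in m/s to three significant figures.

Components: vₓ = 44.40 cos 67.9° = 16.70 m/s, v_y0 = 44.40 sin 67.9° = 41.14 m/s.
At x = 24.7 m, t = x/vₓ = 24.7/16.70 = 1.479 s.
Vertical velocity there: v_y = v_y0 − g t = 41.14 − 10.0 × 1.479 = 26.35 m/s.
Speed: √(vₓ² + v_y²) = √(16.70² + 26.35²) = 31.20 m/s.

31.2 m/s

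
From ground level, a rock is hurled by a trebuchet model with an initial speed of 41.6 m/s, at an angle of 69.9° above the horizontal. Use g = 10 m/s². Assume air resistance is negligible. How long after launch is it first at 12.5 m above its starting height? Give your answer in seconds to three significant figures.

0.334 s

Resolve: vₓ = 41.60 cos 69.9° = 14.30 m/s and v_y0 = 41.60 sin 69.9° = 39.07 m/s.
Height y(t) = 39.07 t − 5.000 t² = 12.5 gives 5.000 t² − 39.07 t + 12.5 = 0.
t = [39.07 ± √(39.07² − 2·10.0·12.5)] / 10.0 = (39.07 ± 35.72) / 10.0, so t = 0.3343 s or t = 7.479 s.
The first (ascending) time is 0.3343 s.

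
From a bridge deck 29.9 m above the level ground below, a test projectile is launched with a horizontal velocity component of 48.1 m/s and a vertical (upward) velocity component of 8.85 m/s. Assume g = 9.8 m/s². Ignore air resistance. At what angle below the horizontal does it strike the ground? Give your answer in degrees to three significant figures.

Vertical motion (up positive, ground at y = 0): 4.900 t² − (8.850) t − 29.9 = 0, so t = (8.850 + √(8.850² + 2·9.80·29.9)) / 9.80 = (8.850 + 25.78) / 9.80 = 3.533 s.
At impact: v_y = v_y0 − g t = −25.78 m/s; vₓ = 48.10 m/s.
Angle below horizontal: arctan(|v_y|/vₓ) = arctan(25.78/48.10) = 28.19°.

28.2°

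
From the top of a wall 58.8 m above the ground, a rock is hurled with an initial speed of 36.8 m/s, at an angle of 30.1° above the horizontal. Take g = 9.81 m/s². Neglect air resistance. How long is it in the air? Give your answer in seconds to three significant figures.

vₓ = 36.80 cos 30.1° = 31.84 m/s; v_y0 = 36.80 sin 30.1° = 18.46 m/s.
With up positive and y = 0 at the ground: y(t) = 58.8 + (18.46) t − 4.905 t². Setting y = 0 and taking the positive root: t = [18.46 + √(18.46² + 2·9.81·58.8)] / 9.81 = (18.46 + 38.66) / 9.81 = 5.822 s.

5.82 s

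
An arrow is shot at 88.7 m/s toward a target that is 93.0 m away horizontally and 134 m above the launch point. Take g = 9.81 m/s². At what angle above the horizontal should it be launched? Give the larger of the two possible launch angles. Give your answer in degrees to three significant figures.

Trajectory: y = x tanθ − g x² (1 + tan²θ)/(2v₀²). With x = 93.0, y = 134, v₀ = 88.7, g = 9.81:
5.392 tan²θ − 93.0 tanθ + (139.4) = 0.
tanθ = [93.0 ± √(93.0² − 4 × 5.392 × (139.4))] / (2 × 5.392) = (93.0 ± 75.12) / 10.78, giving tanθ = 1.658 or 15.59.
θ = 58.91° or 86.33°; the larger is 86.33°.

86.3°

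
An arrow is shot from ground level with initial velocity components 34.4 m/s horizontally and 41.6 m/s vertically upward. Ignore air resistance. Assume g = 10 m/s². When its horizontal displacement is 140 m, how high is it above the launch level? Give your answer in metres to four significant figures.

At x = 140 m, t = x/vₓ = 140/34.40 = 4.070 s.
Height: y = v_y0 t − ½ g t² = 41.60 × 4.070 − 5.000 × 4.070² = 169.3 − 82.82 = 86.49 m.

86.49 m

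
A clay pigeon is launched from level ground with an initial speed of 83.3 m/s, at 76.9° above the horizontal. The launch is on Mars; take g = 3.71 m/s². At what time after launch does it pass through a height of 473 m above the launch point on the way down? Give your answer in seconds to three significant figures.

Horizontal component vₓ = 83.30 cos 76.9° = 18.88 m/s; vertical v_y0 = 83.30 sin 76.9° = 81.13 m/s.
Set y = v_y0 t − ½ g t² = 473: 1.855 t² − 81.13 t + 473 = 0.
t = [81.13 ± √(81.13² − 2·3.71·473)] / 3.71 = (81.13 ± 55.43) / 3.71, so t = 6.927 s or t = 36.81 s.
The descending-branch root is 36.81 s.

36.8 s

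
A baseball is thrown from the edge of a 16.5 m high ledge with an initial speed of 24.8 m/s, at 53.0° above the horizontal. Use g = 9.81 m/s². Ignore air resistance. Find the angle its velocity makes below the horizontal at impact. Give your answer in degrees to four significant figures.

60.85°

vₓ = 24.80 cos 53.0° = 14.93 m/s; v_y0 = 24.80 sin 53.0° = 19.81 m/s.
The projectile lands when y = 16.5 + (19.81) t − ½·9.81·t² = 0. Positive root: t = (19.81 + √(19.81² + 2·9.81·16.5)) / 9.81 = (19.81 + 26.76) / 9.81 = 4.747 s.
At impact: v_y = v_y0 − g t = −26.76 m/s; vₓ = 14.93 m/s.
Angle below horizontal: arctan(|v_y|/vₓ) = arctan(26.76/14.93) = 60.85°.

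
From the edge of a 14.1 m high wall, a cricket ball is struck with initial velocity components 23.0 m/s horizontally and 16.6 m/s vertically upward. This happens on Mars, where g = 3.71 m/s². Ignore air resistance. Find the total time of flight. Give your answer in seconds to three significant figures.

With up positive and y = 0 at the ground: y(t) = 14.1 + (16.60) t − 1.855 t². Setting y = 0 and taking the positive root: t = [16.60 + √(16.60² + 2·3.71·14.1)] / 3.71 = (16.60 + 19.50) / 3.71 = 9.730 s.

9.73 s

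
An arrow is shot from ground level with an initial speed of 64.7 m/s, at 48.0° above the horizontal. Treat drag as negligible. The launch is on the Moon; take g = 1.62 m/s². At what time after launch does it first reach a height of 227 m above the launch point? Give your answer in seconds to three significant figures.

vₓ = 64.70 cos 48.0° = 43.29 m/s; v_y0 = 64.70 sin 48.0° = 48.08 m/s.
Height y(t) = 48.08 t − 0.8100 t² = 227 gives 0.8100 t² − 48.08 t + 227 = 0.
Quadratic formula: t = (48.08 ± √1576.3) / 1.62 = (48.08 ± 39.70) / 1.62 → t = 5.172 s or 54.19 s.
The first (ascending) time is 5.172 s.

5.17 s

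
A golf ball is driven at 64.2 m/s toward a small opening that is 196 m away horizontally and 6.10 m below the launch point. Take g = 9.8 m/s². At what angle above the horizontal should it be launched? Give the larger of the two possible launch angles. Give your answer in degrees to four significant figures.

76.23°

Trajectory: y = x tanθ − g x² (1 + tan²θ)/(2v₀²). With x = 196, y = −6.10, v₀ = 64.2, g = 9.80:
45.67 tan²θ − 196 tanθ + (39.57) = 0.
tanθ = [196 ± √(196² − 4 × 45.67 × (39.57))] / (2 × 45.67) = (196 ± 176.6) / 91.34, giving tanθ = 0.2124 or 4.079.
θ = 11.99° or 76.23°; the larger is 76.23°.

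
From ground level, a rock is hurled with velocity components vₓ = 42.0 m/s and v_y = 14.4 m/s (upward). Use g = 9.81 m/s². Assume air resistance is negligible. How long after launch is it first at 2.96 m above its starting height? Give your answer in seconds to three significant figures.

0.222 s

Height y(t) = 14.40 t − 4.905 t² = 2.96 gives 4.905 t² − 14.40 t + 2.96 = 0.
Quadratic formula: t = (14.40 ± √149.28) / 9.81 = (14.40 ± 12.22) / 9.81 → t = 0.2224 s or 2.713 s.
The first (ascending) time is 0.2224 s.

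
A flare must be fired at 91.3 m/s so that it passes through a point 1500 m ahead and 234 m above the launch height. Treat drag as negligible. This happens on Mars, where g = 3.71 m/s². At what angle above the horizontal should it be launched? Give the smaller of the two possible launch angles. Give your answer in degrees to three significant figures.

Trajectory: y = x tanθ − g x² (1 + tan²θ)/(2v₀²). With x = 1500, y = 234, v₀ = 91.3, g = 3.71:
500.7 tan²θ − 1500 tanθ + (734.7) = 0.
tanθ = [1500 ± √(1500² − 4 × 500.7 × (734.7))] / (2 × 500.7) = (1500 ± 882.3) / 1001, giving tanθ = 0.6168 or 2.379.
θ = 31.67° or 67.20°; the smaller is 31.67°.

31.7°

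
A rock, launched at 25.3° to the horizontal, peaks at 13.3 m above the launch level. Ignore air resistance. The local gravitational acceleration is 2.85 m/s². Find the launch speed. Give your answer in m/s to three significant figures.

At the peak v_y = 0, so v_y0 = √(2gH) = √(2 × 2.85 × 13.3) = 8.707 m/s.
v_y0 = v₀ sin θ ⇒ v₀ = 8.707 / sin 25.3° = 20.37 m/s.

20.4 m/s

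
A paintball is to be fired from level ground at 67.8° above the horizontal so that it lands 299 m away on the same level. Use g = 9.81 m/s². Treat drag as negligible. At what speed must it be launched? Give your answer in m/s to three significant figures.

64.7 m/s

On level ground R = v₀² sin 2θ / g ⇒ v₀ = √(gR / sin 2θ).
v₀ = √(9.81 × 299 / sin 135.6°) = √(2933 / 0.6997) = √4192.3 = 64.75 m/s.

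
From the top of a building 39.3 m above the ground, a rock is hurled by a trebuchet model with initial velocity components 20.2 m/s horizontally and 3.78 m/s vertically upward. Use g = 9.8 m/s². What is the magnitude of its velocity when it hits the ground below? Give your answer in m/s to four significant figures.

34.53 m/s

With up positive and y = 0 at the ground: y(t) = 39.3 + (3.780) t − 4.900 t². Setting y = 0 and taking the positive root: t = [3.780 + √(3.780² + 2·9.80·39.3)] / 9.80 = (3.780 + 28.01) / 9.80 = 3.244 s.
Vertical velocity at impact: v_y = v_y0 − g t = 3.780 − 9.80 × 3.244 = −28.01 m/s.
Speed: |v| = √(vₓ² + v_y²) = √(20.20² + 28.01²) = 34.53 m/s.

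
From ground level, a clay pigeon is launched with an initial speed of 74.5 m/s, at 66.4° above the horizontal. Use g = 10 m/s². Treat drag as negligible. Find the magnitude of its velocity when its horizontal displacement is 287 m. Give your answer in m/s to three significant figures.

Components: vₓ = 74.50 cos 66.4° = 29.83 m/s, v_y0 = 74.50 sin 66.4° = 68.27 m/s.
At x = 287 m, t = x/vₓ = 287/29.83 = 9.622 s.
Vertical velocity there: v_y = v_y0 − g t = 68.27 − 10.0 × 9.622 = −27.96 m/s.
Speed: √(vₓ² + v_y²) = √(29.83² + 27.96²) = 40.88 m/s.

40.9 m/s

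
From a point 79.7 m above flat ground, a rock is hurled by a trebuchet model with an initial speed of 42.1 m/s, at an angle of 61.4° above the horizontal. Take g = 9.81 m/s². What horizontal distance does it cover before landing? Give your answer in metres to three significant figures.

187 m

Horizontal component vₓ = 42.10 cos 61.4° = 20.15 m/s; vertical v_y0 = 42.10 sin 61.4° = 36.96 m/s.
With up positive and y = 0 at the ground: y(t) = 79.7 + (36.96) t − 4.905 t². Setting y = 0 and taking the positive root: t = [36.96 + √(36.96² + 2·9.81·79.7)] / 9.81 = (36.96 + 54.13) / 9.81 = 9.286 s.
Horizontal distance: R = vₓ t = 20.15 × 9.286 = 187.1 m.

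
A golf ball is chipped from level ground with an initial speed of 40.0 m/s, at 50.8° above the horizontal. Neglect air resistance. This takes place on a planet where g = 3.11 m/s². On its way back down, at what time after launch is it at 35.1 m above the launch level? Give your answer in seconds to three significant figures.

Components: vₓ = 40.00 cos 50.8° = 25.28 m/s, v_y0 = 40.00 sin 50.8° = 31.00 m/s.
Require v_y0 t − ½ g t² = 35.1, i.e. 1.555 t² − 31.00 t + 35.1 = 0.
t = [31.00 ± √(31.00² − 2·3.11·35.1)] / 3.11 = (31.00 ± 27.25) / 3.11, so t = 1.205 s or t = 18.73 s.
The descending-branch root is 18.73 s.

18.7 s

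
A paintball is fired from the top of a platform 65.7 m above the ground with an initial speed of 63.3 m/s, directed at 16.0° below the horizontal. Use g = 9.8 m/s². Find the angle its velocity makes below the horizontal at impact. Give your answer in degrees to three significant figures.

Horizontal component vₓ = 63.30 cos 16.0° = 60.85 m/s; vertical v_y0 = −17.45 m/s (downward).
Vertical motion (up positive, ground at y = 0): 4.900 t² − (−17.45) t − 65.7 = 0, so t = (−17.45 + √(17.45² + 2·9.80·65.7)) / 9.80 = (−17.45 + 39.90) / 9.80 = 2.291 s.
At impact: v_y = v_y0 − g t = −39.90 m/s; vₓ = 60.85 m/s.
Angle below horizontal: arctan(|v_y|/vₓ) = arctan(39.90/60.85) = 33.26°.

33.3°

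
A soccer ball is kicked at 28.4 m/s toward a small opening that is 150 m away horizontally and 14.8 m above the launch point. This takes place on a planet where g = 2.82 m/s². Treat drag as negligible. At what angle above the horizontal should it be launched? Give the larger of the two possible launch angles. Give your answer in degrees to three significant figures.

73.7°

Trajectory: y = x tanθ − g x² (1 + tan²θ)/(2v₀²). With x = 150, y = 14.8, v₀ = 28.4, g = 2.82:
39.33 tan²θ − 150 tanθ + (54.13) = 0.
tanθ = [150 ± √(150² − 4 × 39.33 × (54.13))] / (2 × 39.33) = (150 ± 118.2) / 78.67, giving tanθ = 0.4036 or 3.410.
θ = 21.98° or 73.66°; the larger is 73.66°.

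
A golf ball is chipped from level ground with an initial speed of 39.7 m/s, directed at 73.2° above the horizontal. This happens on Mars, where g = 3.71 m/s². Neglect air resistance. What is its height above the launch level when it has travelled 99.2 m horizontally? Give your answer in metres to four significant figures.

Resolve: vₓ = 39.70 cos 73.2° = 11.47 m/s and v_y0 = 39.70 sin 73.2° = 38.01 m/s.
x = vₓ t ⇒ t = 99.2/11.47 = 8.645 s.
Height: y = v_y0 t − ½ g t² = 38.01 × 8.645 − 1.855 × 8.645² = 328.6 − 138.6 = 189.9 m.

189.9 m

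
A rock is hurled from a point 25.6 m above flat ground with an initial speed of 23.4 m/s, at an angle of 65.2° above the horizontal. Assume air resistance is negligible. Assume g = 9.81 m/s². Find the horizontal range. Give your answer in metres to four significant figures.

Horizontal component vₓ = 23.40 cos 65.2° = 9.815 m/s; vertical v_y0 = 23.40 sin 65.2° = 21.24 m/s.
With up positive and y = 0 at the ground: y(t) = 25.6 + (21.24) t − 4.905 t². Setting y = 0 and taking the positive root: t = [21.24 + √(21.24² + 2·9.81·25.6)] / 9.81 = (21.24 + 30.88) / 9.81 = 5.313 s.
Horizontal distance: R = vₓ t = 9.815 × 5.313 = 52.15 m.

52.15 m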